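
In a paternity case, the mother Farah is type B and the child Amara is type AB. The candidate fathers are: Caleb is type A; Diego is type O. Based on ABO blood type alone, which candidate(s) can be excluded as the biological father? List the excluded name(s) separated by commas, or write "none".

Diego

A candidate is excluded only if no genotype consistent with his phenotype could produce a type AB child with a type B mother.
Diego (type O): no genotype consistent with that phenotype can produce a type-AB child with a type-B mother.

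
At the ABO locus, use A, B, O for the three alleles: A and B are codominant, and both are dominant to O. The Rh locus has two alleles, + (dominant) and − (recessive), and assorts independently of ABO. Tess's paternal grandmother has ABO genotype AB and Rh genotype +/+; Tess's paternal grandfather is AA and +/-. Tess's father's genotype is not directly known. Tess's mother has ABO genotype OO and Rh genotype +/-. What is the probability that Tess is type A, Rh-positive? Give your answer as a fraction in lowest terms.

Tess's father's ABO genotype from AB × AA: 1/2 AA, 1/2 AB.
Crossing each possibility with the mother OO and summing P(type A): 1/2·1 + 1/2·1/2 = 3/4.
Similarly for Rh via the father's Rh distribution: P(Rh+) = 7/8.
Independent loci: 3/4 × 7/8 = 21/32.

21/32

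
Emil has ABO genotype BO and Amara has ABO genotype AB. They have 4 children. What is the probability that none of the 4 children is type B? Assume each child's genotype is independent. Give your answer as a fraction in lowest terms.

1/16

ABO cross BO × AB → 1/4 A, 1/2 B, 1/4 AB.
So P(type B) = 1/2 per child.
P(not type B) = 1/2 for one child; (1/2)^4 = 1/16.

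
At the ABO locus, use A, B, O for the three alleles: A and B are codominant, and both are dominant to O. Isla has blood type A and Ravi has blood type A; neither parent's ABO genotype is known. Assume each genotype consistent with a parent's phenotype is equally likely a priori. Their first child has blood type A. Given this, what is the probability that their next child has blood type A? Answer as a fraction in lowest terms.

Possible genotypes: Isla ∈ {AA, AO}; Ravi ∈ {AA, AO}.
Weight each parental genotype pair by prior × P(type-A child):
  AA × AA: posterior weight 4/15; P(next child type A) = 1.
  AA × AO: posterior weight 4/15; P(next child type A) = 1.
  AO × AA: posterior weight 4/15; P(next child type A) = 1.
  AO × AO: posterior weight 1/5; P(next child type A) = 3/4.
Weighted sum = 19/20.

19/20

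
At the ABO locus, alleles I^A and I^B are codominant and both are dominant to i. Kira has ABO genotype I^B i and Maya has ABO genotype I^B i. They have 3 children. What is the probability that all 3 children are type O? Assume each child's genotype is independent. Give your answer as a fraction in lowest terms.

ABO cross I^B i × I^B i → 1/4 O, 3/4 B.
So P(type O) = 1/4 per child.
All 3 independent: (1/4)^3 = 1/64.

1/64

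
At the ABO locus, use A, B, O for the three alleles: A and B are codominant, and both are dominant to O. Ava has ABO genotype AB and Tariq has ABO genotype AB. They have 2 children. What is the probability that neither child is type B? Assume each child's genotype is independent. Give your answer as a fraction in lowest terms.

9/16

ABO cross AB × AB → 1/4 A, 1/4 B, 1/2 AB.
So P(type B) = 1/4 per child.
P(not type B) = 3/4 for one child; (3/4)^2 = 9/16.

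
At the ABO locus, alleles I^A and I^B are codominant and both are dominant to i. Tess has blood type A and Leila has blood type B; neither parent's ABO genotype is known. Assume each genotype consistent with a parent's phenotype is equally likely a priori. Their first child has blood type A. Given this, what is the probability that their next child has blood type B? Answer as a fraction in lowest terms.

Possible genotypes: Tess ∈ {I^A I^A, I^A i}; Leila ∈ {I^B I^B, I^B i}.
Weight each parental genotype pair by prior × P(type-A child):
  I^A I^A × I^B i: posterior weight 2/3; P(next child type B) = 0.
  I^A i × I^B i: posterior weight 1/3; P(next child type B) = 1/4.
Weighted sum = 1/12.

1/12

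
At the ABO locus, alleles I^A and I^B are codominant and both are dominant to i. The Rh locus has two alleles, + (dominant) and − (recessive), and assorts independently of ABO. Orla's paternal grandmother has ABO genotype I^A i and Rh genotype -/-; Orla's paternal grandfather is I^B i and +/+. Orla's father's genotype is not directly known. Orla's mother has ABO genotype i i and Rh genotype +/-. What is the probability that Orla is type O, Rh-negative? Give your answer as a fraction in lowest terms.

1/8

Orla's father's ABO genotype from I^A i × I^B i: 1/4 I^A I^B, 1/4 I^A i, 1/4 I^B i, 1/4 i i.
Crossing each possibility with the mother i i and summing P(type O): 1/4·0 + 1/4·1/2 + 1/4·1/2 + 1/4·1 = 1/2.
Similarly for Rh via the father's Rh distribution: P(Rh-) = 1/4.
Independent loci: 1/2 × 1/4 = 1/8.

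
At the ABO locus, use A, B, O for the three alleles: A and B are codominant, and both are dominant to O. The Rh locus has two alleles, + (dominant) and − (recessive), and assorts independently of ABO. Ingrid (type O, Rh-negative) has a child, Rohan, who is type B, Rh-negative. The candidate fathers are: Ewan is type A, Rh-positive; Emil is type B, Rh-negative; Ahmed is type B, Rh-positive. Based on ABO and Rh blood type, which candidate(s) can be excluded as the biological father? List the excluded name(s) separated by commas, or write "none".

Ewan

A candidate is excluded only if no genotype consistent with his phenotype could produce a type B, Rh-negative child with a type O, Rh-negative mother.
Ewan (type A, Rh+): no genotype consistent with that phenotype can produce a type-B Rh- child with a type-O mother.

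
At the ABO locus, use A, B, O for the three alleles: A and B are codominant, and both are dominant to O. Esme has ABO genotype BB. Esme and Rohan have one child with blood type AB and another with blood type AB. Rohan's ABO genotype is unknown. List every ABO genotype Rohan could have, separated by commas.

For each candidate genotype of Rohan, check whether crossing it with BB can produce every observed child phenotype.
  AA → possible child types {AB} ✓
  AB → possible child types {B, AB} ✓
  AO → possible child types {B, AB} ✓
  BB → possible child types {B} ✗
  BO → possible child types {B} ✗
  OO → possible child types {B} ✗

AA, AB, AO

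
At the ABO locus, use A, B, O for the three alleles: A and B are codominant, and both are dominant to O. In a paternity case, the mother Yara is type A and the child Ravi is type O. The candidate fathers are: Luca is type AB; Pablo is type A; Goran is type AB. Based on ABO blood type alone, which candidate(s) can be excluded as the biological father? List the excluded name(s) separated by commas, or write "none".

A candidate is excluded only if no genotype consistent with his phenotype could produce a type O child with a type A mother.
Luca (type AB): no genotype consistent with that phenotype can produce a type-O child with a type-A mother.
Goran (type AB): no genotype consistent with that phenotype can produce a type-O child with a type-A mother.

Luca, Goran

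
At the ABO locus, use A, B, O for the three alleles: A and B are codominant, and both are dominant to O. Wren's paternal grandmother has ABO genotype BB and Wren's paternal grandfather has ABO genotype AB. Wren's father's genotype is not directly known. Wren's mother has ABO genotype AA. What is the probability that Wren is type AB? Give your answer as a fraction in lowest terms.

3/4

Wren's father's ABO genotype from BB × AB: 1/2 AB, 1/2 BB.
Crossing each possibility with the mother AA and summing P(type AB): 1/2·1/2 + 1/2·1 = 3/4.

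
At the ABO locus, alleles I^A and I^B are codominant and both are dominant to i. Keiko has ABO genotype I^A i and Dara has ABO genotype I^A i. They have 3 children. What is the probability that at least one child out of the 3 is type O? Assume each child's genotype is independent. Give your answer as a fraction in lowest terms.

37/64

ABO cross I^A i × I^A i → 1/4 O, 3/4 A.
So P(type O) = 1/4 per child.
P(none) = (3/4)^3 = 27/64; P(at least one) = 1 − 27/64 = 37/64.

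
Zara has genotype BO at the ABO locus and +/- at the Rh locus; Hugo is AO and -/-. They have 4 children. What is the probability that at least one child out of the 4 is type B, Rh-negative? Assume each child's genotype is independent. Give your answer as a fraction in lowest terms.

ABO cross BO × AO → 1/4 O, 1/4 A, 1/4 B, 1/4 AB.
Rh cross +/- × -/- → 1/2 Rh+, 1/2 Rh-; so P(type B, Rh-negative) = 1/4 × 1/2 = 1/8 per child.
P(none) = (7/8)^4 = 2401/4096; P(at least one) = 1 − 2401/4096 = 1695/4096.

1695/4096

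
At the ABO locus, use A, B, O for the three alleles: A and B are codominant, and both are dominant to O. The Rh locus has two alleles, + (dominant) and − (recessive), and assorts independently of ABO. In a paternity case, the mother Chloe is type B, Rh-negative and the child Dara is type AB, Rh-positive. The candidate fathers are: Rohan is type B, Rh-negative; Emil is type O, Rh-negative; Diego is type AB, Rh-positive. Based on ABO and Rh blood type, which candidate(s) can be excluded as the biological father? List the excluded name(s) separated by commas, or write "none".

A candidate is excluded only if no genotype consistent with his phenotype could produce a type AB, Rh-positive child with a type B, Rh-negative mother.
Rohan (type B, Rh-): no genotype consistent with that phenotype can produce a type-AB Rh+ child with a type-B mother.
Emil (type O, Rh-): no genotype consistent with that phenotype can produce a type-AB Rh+ child with a type-B mother.

Rohan, Emil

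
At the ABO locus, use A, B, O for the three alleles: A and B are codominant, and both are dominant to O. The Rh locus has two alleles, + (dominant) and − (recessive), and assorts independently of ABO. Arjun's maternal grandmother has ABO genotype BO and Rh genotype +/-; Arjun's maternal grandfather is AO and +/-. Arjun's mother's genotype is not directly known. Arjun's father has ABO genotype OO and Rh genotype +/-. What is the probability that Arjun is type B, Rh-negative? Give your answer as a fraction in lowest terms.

1/16

Arjun's mother's ABO genotype from BO × AO: 1/4 AB, 1/4 AO, 1/4 BO, 1/4 OO.
Crossing each possibility with the father OO and summing P(type B): 1/4·1/2 + 1/4·0 + 1/4·1/2 + 1/4·0 = 1/4.
Similarly for Rh via the mother's Rh distribution: P(Rh-) = 1/4.
Independent loci: 1/4 × 1/4 = 1/16.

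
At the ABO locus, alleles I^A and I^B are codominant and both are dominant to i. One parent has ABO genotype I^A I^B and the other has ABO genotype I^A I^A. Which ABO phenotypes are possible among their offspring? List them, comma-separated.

Gametes from I^A I^B × I^A I^A give offspring ABO genotypes I^A I^A, I^A I^B, i.e. phenotypes A, AB.

A, AB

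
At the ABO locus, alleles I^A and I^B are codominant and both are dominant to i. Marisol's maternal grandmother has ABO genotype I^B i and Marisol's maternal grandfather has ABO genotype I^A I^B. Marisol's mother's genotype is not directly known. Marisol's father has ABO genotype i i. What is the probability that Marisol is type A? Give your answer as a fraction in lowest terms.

Marisol's mother's ABO genotype from I^B i × I^A I^B: 1/4 I^A I^B, 1/4 I^A i, 1/4 I^B I^B, 1/4 I^B i.
Crossing each possibility with the father i i and summing P(type A): 1/4·1/2 + 1/4·1/2 + 1/4·0 + 1/4·0 = 1/4.

1/4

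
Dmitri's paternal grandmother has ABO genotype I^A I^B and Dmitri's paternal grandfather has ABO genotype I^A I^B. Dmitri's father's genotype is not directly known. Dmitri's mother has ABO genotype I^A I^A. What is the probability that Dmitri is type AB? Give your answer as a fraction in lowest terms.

Dmitri's father's ABO genotype from I^A I^B × I^A I^B: 1/4 I^A I^A, 1/2 I^A I^B, 1/4 I^B I^B.
Crossing each possibility with the mother I^A I^A and summing P(type AB): 1/4·0 + 1/2·1/2 + 1/4·1 = 1/2.

1/2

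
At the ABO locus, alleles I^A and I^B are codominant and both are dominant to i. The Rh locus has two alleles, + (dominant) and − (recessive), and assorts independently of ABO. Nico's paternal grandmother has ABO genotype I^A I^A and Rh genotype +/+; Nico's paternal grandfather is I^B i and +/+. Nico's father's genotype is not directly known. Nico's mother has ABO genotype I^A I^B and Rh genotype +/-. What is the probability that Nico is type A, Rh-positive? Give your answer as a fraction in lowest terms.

3/8

Nico's father's ABO genotype from I^A I^A × I^B i: 1/2 I^A I^B, 1/2 I^A i.
Crossing each possibility with the mother I^A I^B and summing P(type A): 1/2·1/4 + 1/2·1/2 = 3/8.
Similarly for Rh via the father's Rh distribution: P(Rh+) = 1.
Independent loci: 3/8 × 1 = 3/8.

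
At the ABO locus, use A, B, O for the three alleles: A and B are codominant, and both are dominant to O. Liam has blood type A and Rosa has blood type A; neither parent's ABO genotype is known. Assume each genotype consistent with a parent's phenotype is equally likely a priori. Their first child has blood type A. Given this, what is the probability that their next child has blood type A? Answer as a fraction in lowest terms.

19/20

Possible genotypes: Liam ∈ {AA, AO}; Rosa ∈ {AA, AO}.
Weight each parental genotype pair by prior × P(type-A child):
  AA × AA: posterior weight 4/15; P(next child type A) = 1.
  AA × AO: posterior weight 4/15; P(next child type A) = 1.
  AO × AA: posterior weight 4/15; P(next child type A) = 1.
  AO × AO: posterior weight 1/5; P(next child type A) = 3/4.
Weighted sum = 19/20.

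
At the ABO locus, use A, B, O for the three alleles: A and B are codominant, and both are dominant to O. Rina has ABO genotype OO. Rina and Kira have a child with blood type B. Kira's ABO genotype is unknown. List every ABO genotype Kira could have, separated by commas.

For each candidate genotype of Kira, check whether crossing it with OO can produce every observed child phenotype.
  AA → possible child types {A} ✗
  AB → possible child types {A, B} ✓
  AO → possible child types {O, A} ✗
  BB → possible child types {B} ✓
  BO → possible child types {O, B} ✓
  OO → possible child types {O} ✗

AB, BB, BO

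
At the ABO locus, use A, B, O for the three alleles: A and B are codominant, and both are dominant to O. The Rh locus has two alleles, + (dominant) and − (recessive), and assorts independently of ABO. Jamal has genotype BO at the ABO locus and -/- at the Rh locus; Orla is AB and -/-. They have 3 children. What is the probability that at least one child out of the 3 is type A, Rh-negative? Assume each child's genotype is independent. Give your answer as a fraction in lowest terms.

37/64

ABO cross BO × AB → 1/4 A, 1/2 B, 1/4 AB.
Rh cross -/- × -/- → 1 Rh-; so P(type A, Rh-negative) = 1/4 × 1 = 1/4 per child.
P(none) = (3/4)^3 = 27/64; P(at least one) = 1 − 27/64 = 37/64.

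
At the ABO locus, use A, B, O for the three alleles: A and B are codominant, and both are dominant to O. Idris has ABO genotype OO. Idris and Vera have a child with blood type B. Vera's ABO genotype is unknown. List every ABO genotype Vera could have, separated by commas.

AB, BB, BO

For each candidate genotype of Vera, check whether crossing it with OO can produce every observed child phenotype.
  AA → possible child types {A} ✗
  AB → possible child types {A, B} ✓
  AO → possible child types {O, A} ✗
  BB → possible child types {B} ✓
  BO → possible child types {O, B} ✓
  OO → possible child types {O} ✗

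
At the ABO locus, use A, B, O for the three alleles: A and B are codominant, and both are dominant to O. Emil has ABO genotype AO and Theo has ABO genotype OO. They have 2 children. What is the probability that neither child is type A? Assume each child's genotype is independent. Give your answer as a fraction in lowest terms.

1/4

ABO cross AO × OO → 1/2 O, 1/2 A.
So P(type A) = 1/2 per child.
P(not type A) = 1/2 for one child; (1/2)^2 = 1/4.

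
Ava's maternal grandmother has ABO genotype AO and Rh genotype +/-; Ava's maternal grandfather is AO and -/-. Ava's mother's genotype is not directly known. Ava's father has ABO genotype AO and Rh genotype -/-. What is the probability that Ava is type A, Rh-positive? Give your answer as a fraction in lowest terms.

Ava's mother's ABO genotype from AO × AO: 1/4 AA, 1/2 AO, 1/4 OO.
Crossing each possibility with the father AO and summing P(type A): 1/4·1 + 1/2·3/4 + 1/4·1/2 = 3/4.
Similarly for Rh via the mother's Rh distribution: P(Rh+) = 1/4.
Independent loci: 3/4 × 1/4 = 3/16.

3/16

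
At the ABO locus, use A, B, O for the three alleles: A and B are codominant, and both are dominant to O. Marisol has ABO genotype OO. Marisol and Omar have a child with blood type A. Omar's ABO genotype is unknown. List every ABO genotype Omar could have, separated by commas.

For each candidate genotype of Omar, check whether crossing it with OO can produce every observed child phenotype.
  AA → possible child types {A} ✓
  AB → possible child types {A, B} ✓
  AO → possible child types {O, A} ✓
  BB → possible child types {B} ✗
  BO → possible child types {O, B} ✗
  OO → possible child types {O} ✗

AA, AB, AO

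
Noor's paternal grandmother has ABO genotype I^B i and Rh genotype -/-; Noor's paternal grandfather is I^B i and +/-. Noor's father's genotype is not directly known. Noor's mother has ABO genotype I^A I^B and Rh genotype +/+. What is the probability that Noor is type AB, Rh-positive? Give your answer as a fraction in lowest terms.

1/4

Noor's father's ABO genotype from I^B i × I^B i: 1/4 I^B I^B, 1/2 I^B i, 1/4 i i.
Crossing each possibility with the mother I^A I^B and summing P(type AB): 1/4·1/2 + 1/2·1/4 + 1/4·0 = 1/4.
Similarly for Rh via the father's Rh distribution: P(Rh+) = 1.
Independent loci: 1/4 × 1 = 1/4.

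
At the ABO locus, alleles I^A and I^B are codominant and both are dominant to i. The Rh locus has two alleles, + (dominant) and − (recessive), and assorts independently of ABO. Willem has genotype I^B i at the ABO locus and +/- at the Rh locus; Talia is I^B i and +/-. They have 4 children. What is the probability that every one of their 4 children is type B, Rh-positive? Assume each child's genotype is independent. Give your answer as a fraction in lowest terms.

ABO cross I^B i × I^B i → 1/4 O, 3/4 B.
Rh cross +/- × +/- → 3/4 Rh+, 1/4 Rh-; so P(type B, Rh-positive) = 3/4 × 3/4 = 9/16 per child.
All 4 independent: (9/16)^4 = 6561/65536.

6561/65536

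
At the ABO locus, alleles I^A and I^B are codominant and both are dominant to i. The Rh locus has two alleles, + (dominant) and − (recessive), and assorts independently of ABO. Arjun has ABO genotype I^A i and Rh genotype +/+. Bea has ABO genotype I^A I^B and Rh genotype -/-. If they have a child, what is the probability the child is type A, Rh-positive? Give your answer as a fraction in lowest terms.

1/2

ABO cross I^A i × I^A I^B → offspring phenotypes: 1/2 A, 1/4 B, 1/4 AB.
Rh cross +/+ × -/- → 1 Rh+.
Independent loci: P(type A, Rh-positive) = 1/2 × 1 = 1/2.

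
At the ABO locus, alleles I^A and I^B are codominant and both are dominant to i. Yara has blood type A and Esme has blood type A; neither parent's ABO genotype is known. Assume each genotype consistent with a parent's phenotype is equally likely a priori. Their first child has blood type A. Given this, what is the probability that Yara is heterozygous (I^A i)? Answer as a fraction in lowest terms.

7/15

Possible genotypes: Yara ∈ {I^A I^A, I^A i}; Esme ∈ {I^A I^A, I^A i}.
Weight each parental genotype pair by prior × P(type-A child):
  I^A I^A × I^A I^A: posterior weight 4/15.
  I^A I^A × I^A i: posterior weight 4/15.
  I^A i × I^A I^A: posterior weight 4/15.
  I^A i × I^A i: posterior weight 1/5.
Sum the posterior weight over pairs where Yara is I^A i: 7/15.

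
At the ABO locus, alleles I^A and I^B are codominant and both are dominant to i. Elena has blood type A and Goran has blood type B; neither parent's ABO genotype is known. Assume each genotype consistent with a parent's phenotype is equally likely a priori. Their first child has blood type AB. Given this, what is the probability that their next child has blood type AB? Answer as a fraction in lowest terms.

25/36

Possible genotypes: Elena ∈ {I^A I^A, I^A i}; Goran ∈ {I^B I^B, I^B i}.
Weight each parental genotype pair by prior × P(type-AB child):
  I^A I^A × I^B I^B: posterior weight 4/9; P(next child type AB) = 1.
  I^A I^A × I^B i: posterior weight 2/9; P(next child type AB) = 1/2.
  I^A i × I^B I^B: posterior weight 2/9; P(next child type AB) = 1/2.
  I^A i × I^B i: posterior weight 1/9; P(next child type AB) = 1/4.
Weighted sum = 25/36.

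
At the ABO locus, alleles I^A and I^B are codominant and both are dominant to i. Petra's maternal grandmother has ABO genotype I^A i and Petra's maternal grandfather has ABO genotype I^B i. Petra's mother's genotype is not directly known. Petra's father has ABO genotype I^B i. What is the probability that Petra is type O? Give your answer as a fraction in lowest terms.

Petra's mother's ABO genotype from I^A i × I^B i: 1/4 I^A I^B, 1/4 I^A i, 1/4 I^B i, 1/4 i i.
Crossing each possibility with the father I^B i and summing P(type O): 1/4·0 + 1/4·1/4 + 1/4·1/4 + 1/4·1/2 = 1/4.

1/4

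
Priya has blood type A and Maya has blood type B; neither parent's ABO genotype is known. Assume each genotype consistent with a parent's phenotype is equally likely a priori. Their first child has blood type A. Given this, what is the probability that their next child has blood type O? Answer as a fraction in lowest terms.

Possible genotypes: Priya ∈ {AA, AO}; Maya ∈ {BB, BO}.
Weight each parental genotype pair by prior × P(type-A child):
  AA × BO: posterior weight 2/3; P(next child type O) = 0.
  AO × BO: posterior weight 1/3; P(next child type O) = 1/4.
Weighted sum = 1/12.

1/12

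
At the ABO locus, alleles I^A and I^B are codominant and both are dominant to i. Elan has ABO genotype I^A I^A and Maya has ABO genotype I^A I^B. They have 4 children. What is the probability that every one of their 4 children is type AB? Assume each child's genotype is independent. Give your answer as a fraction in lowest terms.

ABO cross I^A I^A × I^A I^B → 1/2 A, 1/2 AB.
So P(type AB) = 1/2 per child.
All 4 independent: (1/2)^4 = 1/16.

1/16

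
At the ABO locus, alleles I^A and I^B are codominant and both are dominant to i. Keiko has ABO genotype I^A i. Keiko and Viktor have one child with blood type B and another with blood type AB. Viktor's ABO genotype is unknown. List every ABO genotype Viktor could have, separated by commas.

For each candidate genotype of Viktor, check whether crossing it with I^A i can produce every observed child phenotype.
  I^A I^A → possible child types {A} ✗
  I^A I^B → possible child types {A, B, AB} ✓
  I^A i → possible child types {O, A} ✗
  I^B I^B → possible child types {B, AB} ✓
  I^B i → possible child types {O, A, B, AB} ✓
  i i → possible child types {O, A} ✗

I^A I^B, I^B I^B, I^B i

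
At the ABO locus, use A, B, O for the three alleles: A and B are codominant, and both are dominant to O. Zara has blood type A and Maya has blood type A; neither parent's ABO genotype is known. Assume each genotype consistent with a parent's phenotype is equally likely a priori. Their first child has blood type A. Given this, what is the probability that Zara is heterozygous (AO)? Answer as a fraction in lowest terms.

7/15

Possible genotypes: Zara ∈ {AA, AO}; Maya ∈ {AA, AO}.
Weight each parental genotype pair by prior × P(type-A child):
  AA × AA: posterior weight 4/15.
  AA × AO: posterior weight 4/15.
  AO × AA: posterior weight 4/15.
  AO × AO: posterior weight 1/5.
Sum the posterior weight over pairs where Zara is AO: 7/15.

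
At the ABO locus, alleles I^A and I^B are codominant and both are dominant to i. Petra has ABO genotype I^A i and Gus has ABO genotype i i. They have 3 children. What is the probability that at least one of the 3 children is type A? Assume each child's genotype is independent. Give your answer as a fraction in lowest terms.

ABO cross I^A i × i i → 1/2 O, 1/2 A.
So P(type A) = 1/2 per child.
P(none) = (1/2)^3 = 1/8; P(at least one) = 1 − 1/8 = 7/8.

7/8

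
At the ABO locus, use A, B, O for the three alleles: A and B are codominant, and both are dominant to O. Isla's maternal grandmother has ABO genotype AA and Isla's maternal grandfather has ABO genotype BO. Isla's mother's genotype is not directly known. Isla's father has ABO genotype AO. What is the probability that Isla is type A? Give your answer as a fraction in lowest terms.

5/8

Isla's mother's ABO genotype from AA × BO: 1/2 AB, 1/2 AO.
Crossing each possibility with the father AO and summing P(type A): 1/2·1/2 + 1/2·3/4 = 5/8.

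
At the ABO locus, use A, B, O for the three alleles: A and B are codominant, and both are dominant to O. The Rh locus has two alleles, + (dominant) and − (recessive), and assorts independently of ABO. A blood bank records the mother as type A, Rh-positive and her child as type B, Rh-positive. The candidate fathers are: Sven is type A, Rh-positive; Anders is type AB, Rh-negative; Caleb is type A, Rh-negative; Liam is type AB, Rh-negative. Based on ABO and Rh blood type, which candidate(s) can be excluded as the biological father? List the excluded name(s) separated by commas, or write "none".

A candidate is excluded only if no genotype consistent with his phenotype could produce a type B, Rh-positive child with a type A, Rh-positive mother.
Sven (type A, Rh+): no genotype consistent with that phenotype can produce a type-B Rh+ child with a type-A mother.
Caleb (type A, Rh-): no genotype consistent with that phenotype can produce a type-B Rh+ child with a type-A mother.

Sven, Caleb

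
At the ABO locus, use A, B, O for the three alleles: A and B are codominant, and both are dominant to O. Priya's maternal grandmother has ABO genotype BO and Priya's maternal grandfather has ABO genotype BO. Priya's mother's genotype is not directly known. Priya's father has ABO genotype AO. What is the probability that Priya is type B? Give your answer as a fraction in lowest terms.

1/4

Priya's mother's ABO genotype from BO × BO: 1/4 BB, 1/2 BO, 1/4 OO.
Crossing each possibility with the father AO and summing P(type B): 1/4·1/2 + 1/2·1/4 + 1/4·0 = 1/4.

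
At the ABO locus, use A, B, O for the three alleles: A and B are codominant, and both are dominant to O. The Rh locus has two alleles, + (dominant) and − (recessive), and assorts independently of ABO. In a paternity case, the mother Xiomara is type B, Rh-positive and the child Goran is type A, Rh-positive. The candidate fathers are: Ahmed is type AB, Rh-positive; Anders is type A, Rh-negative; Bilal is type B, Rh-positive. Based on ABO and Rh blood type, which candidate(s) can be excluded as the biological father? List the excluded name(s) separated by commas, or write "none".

A candidate is excluded only if no genotype consistent with his phenotype could produce a type A, Rh-positive child with a type B, Rh-positive mother.
Bilal (type B, Rh+): no genotype consistent with that phenotype can produce a type-A Rh+ child with a type-B mother.

Bilal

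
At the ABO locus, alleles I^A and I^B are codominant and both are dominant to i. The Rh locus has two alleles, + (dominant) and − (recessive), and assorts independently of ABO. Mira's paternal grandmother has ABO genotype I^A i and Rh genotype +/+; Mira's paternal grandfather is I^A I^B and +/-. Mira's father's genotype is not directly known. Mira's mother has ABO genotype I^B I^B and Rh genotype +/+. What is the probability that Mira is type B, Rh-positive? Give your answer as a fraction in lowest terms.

Mira's father's ABO genotype from I^A i × I^A I^B: 1/4 I^A I^A, 1/4 I^A I^B, 1/4 I^A i, 1/4 I^B i.
Crossing each possibility with the mother I^B I^B and summing P(type B): 1/4·0 + 1/4·1/2 + 1/4·1/2 + 1/4·1 = 1/2.
Similarly for Rh via the father's Rh distribution: P(Rh+) = 1.
Independent loci: 1/2 × 1 = 1/2.

1/2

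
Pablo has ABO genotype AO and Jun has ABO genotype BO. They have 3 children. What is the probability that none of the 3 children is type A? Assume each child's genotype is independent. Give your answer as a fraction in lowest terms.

ABO cross AO × BO → 1/4 O, 1/4 A, 1/4 B, 1/4 AB.
So P(type A) = 1/4 per child.
P(not type A) = 3/4 for one child; (3/4)^3 = 27/64.

27/64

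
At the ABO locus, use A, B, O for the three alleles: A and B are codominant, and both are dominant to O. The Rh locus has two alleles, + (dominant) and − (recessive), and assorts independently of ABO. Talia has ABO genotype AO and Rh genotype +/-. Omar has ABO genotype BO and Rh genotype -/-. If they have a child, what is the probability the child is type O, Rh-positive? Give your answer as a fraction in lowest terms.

ABO cross AO × BO → offspring phenotypes: 1/4 O, 1/4 A, 1/4 B, 1/4 AB.
Rh cross +/- × -/- → 1/2 Rh+, 1/2 Rh-.
Independent loci: P(type O, Rh-positive) = 1/4 × 1/2 = 1/8.

1/8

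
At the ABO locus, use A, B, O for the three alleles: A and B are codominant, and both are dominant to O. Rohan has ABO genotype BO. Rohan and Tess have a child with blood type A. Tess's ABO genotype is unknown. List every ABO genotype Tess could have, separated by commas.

For each candidate genotype of Tess, check whether crossing it with BO can produce every observed child phenotype.
  AA → possible child types {A, AB} ✓
  AB → possible child types {A, B, AB} ✓
  AO → possible child types {O, A, B, AB} ✓
  BB → possible child types {B} ✗
  BO → possible child types {O, B} ✗
  OO → possible child types {O, B} ✗

AA, AB, AO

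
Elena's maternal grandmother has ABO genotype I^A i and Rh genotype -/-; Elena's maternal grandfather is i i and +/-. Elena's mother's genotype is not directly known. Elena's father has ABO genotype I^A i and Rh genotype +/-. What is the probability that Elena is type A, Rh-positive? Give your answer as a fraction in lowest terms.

25/64

Elena's mother's ABO genotype from I^A i × i i: 1/2 I^A i, 1/2 i i.
Crossing each possibility with the father I^A i and summing P(type A): 1/2·3/4 + 1/2·1/2 = 5/8.
Similarly for Rh via the mother's Rh distribution: P(Rh+) = 5/8.
Independent loci: 5/8 × 5/8 = 25/64.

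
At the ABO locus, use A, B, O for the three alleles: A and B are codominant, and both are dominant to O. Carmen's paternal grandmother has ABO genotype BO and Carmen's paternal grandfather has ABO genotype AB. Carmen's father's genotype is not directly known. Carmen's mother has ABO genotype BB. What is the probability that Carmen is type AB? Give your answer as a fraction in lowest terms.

Carmen's father's ABO genotype from BO × AB: 1/4 AB, 1/4 AO, 1/4 BB, 1/4 BO.
Crossing each possibility with the mother BB and summing P(type AB): 1/4·1/2 + 1/4·1/2 + 1/4·0 + 1/4·0 = 1/4.

1/4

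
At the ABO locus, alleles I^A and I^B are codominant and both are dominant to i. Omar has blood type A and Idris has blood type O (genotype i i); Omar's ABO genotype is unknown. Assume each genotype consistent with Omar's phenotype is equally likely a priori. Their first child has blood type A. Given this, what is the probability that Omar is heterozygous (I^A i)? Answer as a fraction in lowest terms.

Possible genotypes: Omar ∈ {I^A I^A, I^A i}; Idris ∈ {i i}.
Weight each parental genotype pair by prior × P(type-A child):
  I^A I^A × i i: posterior weight 2/3.
  I^A i × i i: posterior weight 1/3.
Sum the posterior weight over pairs where Omar is I^A i: 1/3.

1/3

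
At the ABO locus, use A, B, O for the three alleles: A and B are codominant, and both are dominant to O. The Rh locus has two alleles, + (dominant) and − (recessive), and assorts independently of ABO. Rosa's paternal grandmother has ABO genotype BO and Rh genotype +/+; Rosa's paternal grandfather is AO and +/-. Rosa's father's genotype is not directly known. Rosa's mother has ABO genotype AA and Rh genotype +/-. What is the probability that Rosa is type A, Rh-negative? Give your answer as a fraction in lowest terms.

Rosa's father's ABO genotype from BO × AO: 1/4 AB, 1/4 AO, 1/4 BO, 1/4 OO.
Crossing each possibility with the mother AA and summing P(type A): 1/4·1/2 + 1/4·1 + 1/4·1/2 + 1/4·1 = 3/4.
Similarly for Rh via the father's Rh distribution: P(Rh-) = 1/8.
Independent loci: 3/4 × 1/8 = 3/32.

3/32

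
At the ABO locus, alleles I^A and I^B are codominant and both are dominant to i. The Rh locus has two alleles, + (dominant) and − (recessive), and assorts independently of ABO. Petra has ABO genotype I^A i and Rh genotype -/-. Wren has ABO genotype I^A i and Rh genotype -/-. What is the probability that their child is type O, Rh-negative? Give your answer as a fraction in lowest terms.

1/4

ABO cross I^A i × I^A i → offspring phenotypes: 1/4 O, 3/4 A.
Rh cross -/- × -/- → 1 Rh-.
Independent loci: P(type O, Rh-negative) = 1/4 × 1 = 1/4.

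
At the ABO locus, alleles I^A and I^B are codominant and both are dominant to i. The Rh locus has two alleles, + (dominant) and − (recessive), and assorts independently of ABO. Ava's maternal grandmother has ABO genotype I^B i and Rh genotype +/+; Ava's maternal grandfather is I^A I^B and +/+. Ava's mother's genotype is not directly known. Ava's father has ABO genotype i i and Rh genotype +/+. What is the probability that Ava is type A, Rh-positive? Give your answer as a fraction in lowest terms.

1/4

Ava's mother's ABO genotype from I^B i × I^A I^B: 1/4 I^A I^B, 1/4 I^A i, 1/4 I^B I^B, 1/4 I^B i.
Crossing each possibility with the father i i and summing P(type A): 1/4·1/2 + 1/4·1/2 + 1/4·0 + 1/4·0 = 1/4.
Similarly for Rh via the mother's Rh distribution: P(Rh+) = 1.
Independent loci: 1/4 × 1 = 1/4.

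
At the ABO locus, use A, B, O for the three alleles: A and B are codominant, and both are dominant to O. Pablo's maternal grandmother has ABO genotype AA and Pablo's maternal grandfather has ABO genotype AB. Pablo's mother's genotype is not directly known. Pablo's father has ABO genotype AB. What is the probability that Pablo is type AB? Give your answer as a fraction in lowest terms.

Pablo's mother's ABO genotype from AA × AB: 1/2 AA, 1/2 AB.
Crossing each possibility with the father AB and summing P(type AB): 1/2·1/2 + 1/2·1/2 = 1/2.

1/2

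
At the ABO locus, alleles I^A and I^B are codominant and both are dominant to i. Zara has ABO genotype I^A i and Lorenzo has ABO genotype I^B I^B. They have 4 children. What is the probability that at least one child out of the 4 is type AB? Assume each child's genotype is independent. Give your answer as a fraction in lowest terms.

ABO cross I^A i × I^B I^B → 1/2 B, 1/2 AB.
So P(type AB) = 1/2 per child.
P(none) = (1/2)^4 = 1/16; P(at least one) = 1 − 1/16 = 15/16.

15/16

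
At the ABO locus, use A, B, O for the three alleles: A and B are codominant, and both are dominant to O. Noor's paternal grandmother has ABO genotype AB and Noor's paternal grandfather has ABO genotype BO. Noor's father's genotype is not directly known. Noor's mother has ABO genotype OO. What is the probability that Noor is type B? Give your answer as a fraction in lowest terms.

Noor's father's ABO genotype from AB × BO: 1/4 AB, 1/4 AO, 1/4 BB, 1/4 BO.
Crossing each possibility with the mother OO and summing P(type B): 1/4·1/2 + 1/4·0 + 1/4·1 + 1/4·1/2 = 1/2.

1/2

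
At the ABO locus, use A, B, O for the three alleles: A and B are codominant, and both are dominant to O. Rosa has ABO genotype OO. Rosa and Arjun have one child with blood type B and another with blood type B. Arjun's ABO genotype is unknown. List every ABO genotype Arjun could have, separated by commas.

AB, BB, BO

For each candidate genotype of Arjun, check whether crossing it with OO can produce every observed child phenotype.
  AA → possible child types {A} ✗
  AB → possible child types {A, B} ✓
  AO → possible child types {O, A} ✗
  BB → possible child types {B} ✓
  BO → possible child types {O, B} ✓
  OO → possible child types {O} ✗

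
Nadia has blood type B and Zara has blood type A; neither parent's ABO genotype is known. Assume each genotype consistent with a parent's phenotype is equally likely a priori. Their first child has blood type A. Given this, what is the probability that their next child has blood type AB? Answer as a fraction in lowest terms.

Possible genotypes: Nadia ∈ {I^B I^B, I^B i}; Zara ∈ {I^A I^A, I^A i}.
Weight each parental genotype pair by prior × P(type-A child):
  I^B i × I^A I^A: posterior weight 2/3; P(next child type AB) = 1/2.
  I^B i × I^A i: posterior weight 1/3; P(next child type AB) = 1/4.
Weighted sum = 5/12.

5/12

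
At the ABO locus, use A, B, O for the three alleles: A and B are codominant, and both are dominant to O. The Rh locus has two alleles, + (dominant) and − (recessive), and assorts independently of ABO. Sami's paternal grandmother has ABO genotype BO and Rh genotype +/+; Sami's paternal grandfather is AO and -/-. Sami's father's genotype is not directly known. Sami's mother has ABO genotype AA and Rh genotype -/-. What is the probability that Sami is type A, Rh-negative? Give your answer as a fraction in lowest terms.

Sami's father's ABO genotype from BO × AO: 1/4 AB, 1/4 AO, 1/4 BO, 1/4 OO.
Crossing each possibility with the mother AA and summing P(type A): 1/4·1/2 + 1/4·1 + 1/4·1/2 + 1/4·1 = 3/4.
Similarly for Rh via the father's Rh distribution: P(Rh-) = 1/2.
Independent loci: 3/4 × 1/2 = 3/8.

3/8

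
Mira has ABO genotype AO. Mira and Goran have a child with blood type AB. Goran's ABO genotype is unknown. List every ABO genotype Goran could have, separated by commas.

For each candidate genotype of Goran, check whether crossing it with AO can produce every observed child phenotype.
  AA → possible child types {A} ✗
  AB → possible child types {A, B, AB} ✓
  AO → possible child types {O, A} ✗
  BB → possible child types {B, AB} ✓
  BO → possible child types {O, A, B, AB} ✓
  OO → possible child types {O, A} ✗

AB, BB, BO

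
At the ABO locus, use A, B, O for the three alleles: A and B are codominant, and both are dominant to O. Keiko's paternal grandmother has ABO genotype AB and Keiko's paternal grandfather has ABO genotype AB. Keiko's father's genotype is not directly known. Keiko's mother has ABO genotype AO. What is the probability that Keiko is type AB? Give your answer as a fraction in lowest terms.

Keiko's father's ABO genotype from AB × AB: 1/4 AA, 1/2 AB, 1/4 BB.
Crossing each possibility with the mother AO and summing P(type AB): 1/4·0 + 1/2·1/4 + 1/4·1/2 = 1/4.

1/4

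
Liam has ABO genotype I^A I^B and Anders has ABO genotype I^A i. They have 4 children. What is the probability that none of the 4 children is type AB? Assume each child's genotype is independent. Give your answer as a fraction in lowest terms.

ABO cross I^A I^B × I^A i → 1/2 A, 1/4 B, 1/4 AB.
So P(type AB) = 1/4 per child.
P(not type AB) = 3/4 for one child; (3/4)^4 = 81/256.

81/256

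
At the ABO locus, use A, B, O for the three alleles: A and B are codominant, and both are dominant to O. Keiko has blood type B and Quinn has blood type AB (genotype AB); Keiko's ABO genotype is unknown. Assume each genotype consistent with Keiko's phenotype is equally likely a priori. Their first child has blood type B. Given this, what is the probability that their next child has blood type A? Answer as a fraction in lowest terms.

Possible genotypes: Keiko ∈ {BB, BO}; Quinn ∈ {AB}.
Weight each parental genotype pair by prior × P(type-B child):
  BB × AB: posterior weight 1/2; P(next child type A) = 0.
  BO × AB: posterior weight 1/2; P(next child type A) = 1/4.
Weighted sum = 1/8.

1/8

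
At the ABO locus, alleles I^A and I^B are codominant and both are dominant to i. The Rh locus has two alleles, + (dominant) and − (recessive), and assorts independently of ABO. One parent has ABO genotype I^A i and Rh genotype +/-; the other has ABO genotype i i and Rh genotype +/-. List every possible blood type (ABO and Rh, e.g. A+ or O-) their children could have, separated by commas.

Gametes from I^A i × i i give offspring ABO genotypes I^A i, i i, i.e. phenotypes O, A.
Rh cross +/- × +/- → phenotypes Rh+, Rh-.
Combining independently: O+, O-, A+, A-.

O+, O-, A+, A-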